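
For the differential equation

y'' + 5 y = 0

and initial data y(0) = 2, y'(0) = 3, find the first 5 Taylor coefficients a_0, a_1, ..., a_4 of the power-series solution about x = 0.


Ansatz: y(x) = sum_{n>=0} a_n x^n, so y'(x) = sum_{n>=1} n a_n x^(n-1) and y''(x) = sum_{n>=2} n(n-1) a_n x^(n-2).
Substitute into P(x) y'' + Q(x) y' + R(x) y = 0 with P(x) = 1, Q(x) = 0, R(x) = 5, and match powers of x.
Initial conditions: a_0 = 2, a_1 = 3.
Setting the coefficient of each power of x to zero and solving order by order (substituting the coefficients already found):
  x^0: 2 a_2 + 5 a_0 = 0  ->  2 a_2 = -5 a_0 = -10  ->  a_2 = -5
  x^1: 6 a_3 + 5 a_1 = 0  ->  6 a_3 = -5 a_1 = -15  ->  a_3 = -5/2
  x^2: 12 a_4 + 5 a_2 = 0  ->  12 a_4 = -5 a_2 = 25  ->  a_4 = 25/12
Truncated series: y(x) = 2 + 3 x - 5 x^2 - (5/2) x^3 + (25/12) x^4 + O(x^5).

a_0 = 2; a_1 = 3; a_2 = -5; a_3 = -5/2; a_4 = 25/12


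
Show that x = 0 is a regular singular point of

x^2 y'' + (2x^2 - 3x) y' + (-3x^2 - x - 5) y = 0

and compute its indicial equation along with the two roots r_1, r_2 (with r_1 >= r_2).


Divide by x^2 to reach normal form y'' + P_1(x) y' + P_2(x) y = 0 with P_1(x) = 2 - 3/x and P_2(x) = -3 - 1/x - 5/x^2.
x = 0 is a singular point because the y'-coefficient 2 - 3/x has a pole at x = 0 and the y-coefficient -3 - 1/x - 5/x^2 has a pole at x = 0.
It is a regular singular point because x P_1(x) = p(x) = 2x - 3 and x^2 P_2(x) = q(x) = -3x^2 - x - 5 are polynomials, hence analytic at x = 0.
p(0) = -3,  q(0) = -5.
Indicial equation: r(r-1) + p(0) r + q(0) = 0, i.e. r^2 + (p(0) - 1) r + q(0) = 0, i.e. r^2 - 4 r - 5 = 0.
Discriminant: (-4)^2 - 4(-5) = 36, so r = (4 ± 6)/2.
Solving: r_1 = 5, r_2 = -1.

indicial: r^2 - 4 r - 5 = 0; roots r_1 = 5, r_2 = -1


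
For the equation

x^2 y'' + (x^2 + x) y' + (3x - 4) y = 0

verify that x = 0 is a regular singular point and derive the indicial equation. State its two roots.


Divide by x^2 to reach normal form y'' + P_1(x) y' + P_2(x) y = 0 with P_1(x) = 1 + 1/x and P_2(x) = 3/x - 4/x^2.
x = 0 is a singular point because the y'-coefficient 1 + 1/x has a pole at x = 0 and the y-coefficient 3/x - 4/x^2 has a pole at x = 0.
It is a regular singular point because x P_1(x) = p(x) = x + 1 and x^2 P_2(x) = q(x) = 3x - 4 are polynomials, hence analytic at x = 0.
p(0) = 1,  q(0) = -4.
Indicial equation: r(r-1) + p(0) r + q(0) = 0, i.e. r^2 + (p(0) - 1) r + q(0) = 0, i.e. r^2 - 4 = 0.
Discriminant: (0)^2 - 4(-4) = 16, so r = (0 ± 4)/2.
Solving: r_1 = 2, r_2 = -2.

indicial: r^2 - 4 = 0; roots r_1 = 2, r_2 = -2


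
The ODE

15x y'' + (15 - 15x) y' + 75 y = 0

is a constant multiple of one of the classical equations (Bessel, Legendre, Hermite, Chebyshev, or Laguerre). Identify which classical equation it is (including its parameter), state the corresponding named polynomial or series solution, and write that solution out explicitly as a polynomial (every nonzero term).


All three coefficients share the factor 15; dividing through by 15 gives  x y'' + (1 - x) y' + 5 y = 0.
This matches the Laguerre equation x y'' + (1 - x) y' + n y = 0 with n = 5; the polynomial solution is L_5(x).
With y = sum_k a_k x^k, matching x^k gives (k+1)k a_{k+1} + (k+1) a_{k+1} - k a_k + n a_k = 0, i.e. (k+1)^2 a_{k+1} = (k - n) a_k = (k - 5) a_k. The right side vanishes at k = 5, so the series terminates at degree 5.
Standard normalization L_n(0) = 1 gives a_0 = 1. Work upward with a_{k+1} = (k - 5) a_k / (k+1)^2:
  a_1 = (0 - 5)(1) / 1^2 = -5/1 = -5
  a_2 = (1 - 5)(-5) / 2^2 = 20/4 = 5
  a_3 = (2 - 5)(5) / 3^2 = -15/9 = -5/3
  a_4 = (3 - 5)(-5/3) / 4^2 = (10/3)/16 = 5/24
  a_5 = (4 - 5)(5/24) / 5^2 = (-5/24)/25 = -1/120
Hence L_5(x) = -x^5/120 + 5 x^4/24 - 5 x^3/3 + 5 x^2 - 5 x + 1.

L_5(x); series = -x^5/120 + 5 x^4/24 - 5 x^3/3 + 5 x^2 - 5 x + 1


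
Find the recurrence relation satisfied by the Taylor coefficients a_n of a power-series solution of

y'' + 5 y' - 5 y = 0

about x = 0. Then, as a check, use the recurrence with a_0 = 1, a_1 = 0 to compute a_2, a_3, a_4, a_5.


Substitute y = sum_n a_n x^n.
y''(x) has coefficient (n+2)(n+1) a_{n+2} at x^n;
5 y'(x) has coefficient 5 (n+1) a_{n+1} at x^n;
-5 y(x) has coefficient -5 a_n at x^n.
Matching x^n: (n+2)(n+1) a_{n+2} + 5 (n+1) a_{n+1} - 5 a_n = 0.
Thus a_{n+2} = [-5 (n+1) a_{n+1} + 5 a_n] / ((n+1)(n+2)).

Check with a_0 = 1, a_1 = 0 (apply the recurrence for n = 0, 1, 2, 3): a_0 = 1, a_1 = 0, a_2 = 5/2, a_3 = -25/6, a_4 = 25/4, a_5 = -175/24.

a_(n+2) = [-5 (n+1) a_(n+1) + 5 a_n] / ((n+1)(n+2)); check: a_0 = 1, a_1 = 0, a_2 = 5/2, a_3 = -25/6, a_4 = 25/4, a_5 = -175/24


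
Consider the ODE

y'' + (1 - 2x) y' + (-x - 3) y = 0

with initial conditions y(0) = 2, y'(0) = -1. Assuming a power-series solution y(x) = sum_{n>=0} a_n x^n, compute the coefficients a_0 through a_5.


Ansatz: y(x) = sum_{n>=0} a_n x^n, so y'(x) = sum_{n>=1} n a_n x^(n-1) and y''(x) = sum_{n>=2} n(n-1) a_n x^(n-2).
Substitute into P(x) y'' + Q(x) y' + R(x) y = 0 with P(x) = 1, Q(x) = 1 - 2x, R(x) = -x - 3, and match powers of x.
Initial conditions: a_0 = 2, a_1 = -1.
Setting the coefficient of each power of x to zero and solving order by order (substituting the coefficients already found):
  x^0: 2 a_2 + a_1 - 3 a_0 = 0  ->  2 a_2 = -a_1 + 3 a_0 = 7  ->  a_2 = 7/2
  x^1: 6 a_3 + 2 a_2 - 5 a_1 - a_0 = 0  ->  6 a_3 = -2 a_2 + 5 a_1 + a_0 = -10  ->  a_3 = -5/3
  x^2: 12 a_4 + 3 a_3 - 7 a_2 - a_1 = 0  ->  12 a_4 = -3 a_3 + 7 a_2 + a_1 = 57/2  ->  a_4 = 19/8
  x^3: 20 a_5 + 4 a_4 - 9 a_3 - a_2 = 0  ->  20 a_5 = -4 a_4 + 9 a_3 + a_2 = -21  ->  a_5 = -21/20
Truncated series: y(x) = 2 - x + (7/2) x^2 - (5/3) x^3 + (19/8) x^4 - (21/20) x^5 + O(x^6).

a_0 = 2; a_1 = -1; a_2 = 7/2; a_3 = -5/3; a_4 = 19/8; a_5 = -21/20


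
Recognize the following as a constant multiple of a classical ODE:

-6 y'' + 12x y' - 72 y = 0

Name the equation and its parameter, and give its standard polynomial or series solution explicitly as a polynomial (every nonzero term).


All three coefficients share the factor -6; dividing through by -6 gives  y'' - 2x y' + 12 y = 0.
This matches the Hermite equation y'' - 2x y' + 2n y = 0 with 2n = 12, so n = 6; the polynomial solution is H_6(x).
With y = sum_k a_k x^k, matching x^k gives (k+2)(k+1) a_{k+2} = 2(k - n) a_k = 2(k - 6) a_k. The right side vanishes at k = 6, so the series with the parity of 6 terminates at degree 6.
Standard normalization: leading coefficient of H_n is 2^n, so a_6 = 2^6 = 64. Work downward with a_k = (k+1)(k+2) a_{k+2} / (2(k - n)):
  a_4 = (5)(6)(64) / (2(4 - 6)) = 1920/(-4) = -480
  a_2 = (3)(4)(-480) / (2(2 - 6)) = -5760/(-8) = 720
  a_0 = (1)(2)(720) / (2(0 - 6)) = 1440/(-12) = -120
Hence H_6(x) = 64 x^6 - 480 x^4 + 720 x^2 - 120.

H_6(x); series = 64 x^6 - 480 x^4 + 720 x^2 - 120


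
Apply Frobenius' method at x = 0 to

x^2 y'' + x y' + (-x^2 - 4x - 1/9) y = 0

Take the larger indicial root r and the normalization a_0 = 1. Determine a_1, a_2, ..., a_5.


Write in Frobenius form y'' + (p(x)/x) y' + (q(x)/x^2) y = 0:
  p(x) = 1,  q(x) = -x^2 - 4x - 1/9.
Indicial equation: r(r-1) + (1) r + (-1/9) = 0 -> roots r_1 = 1/3, r_2 = -1/3.
Take r = r_1 = 1/3. Let y(x) = x^r sum_{n>=0} a_n x^n with a_0 = 1.
Substitute y = x^r sum a_n x^n and match x^{r+n}. The recurrence is
  D(n) a_n - 4 a_{n-1} - 1 a_{n-2} = 0,  where D(n) = (r+n)(r+n-1) + (1)(r+n) + (-1/9).
  a_n = [4 a_{n-1} + 1 a_{n-2}] / D(n).
Since the indicial polynomial factors as (r - r_1)(r - r_2), D(n) = (r_1 + n - r_1)(r_1 + n - r_2) = n(n + 2/3).
Evaluating step by step (a_0 = 1):
  n = 1: D(1) = 1(1 + 2/3) = 5/3; numerator = 4(1) = 4; a_1 = (4)/(5/3) = 12/5
  n = 2: D(2) = 2(2 + 2/3) = 16/3; numerator = 4(12/5) + 1(1) = 53/5; a_2 = (53/5)/(16/3) = 159/80
  n = 3: D(3) = 3(3 + 2/3) = 11; numerator = 4(159/80) + 1(12/5) = 207/20; a_3 = (207/20)/(11) = 207/220
  n = 4: D(4) = 4(4 + 2/3) = 56/3; numerator = 4(207/220) + 1(159/80) = 5061/880; a_4 = (5061/880)/(56/3) = 2169/7040
  n = 5: D(5) = 5(5 + 2/3) = 85/3; numerator = 4(2169/7040) + 1(207/220) = 765/352; a_5 = (765/352)/(85/3) = 27/352

r = 1/3; a_0 = 1; a_1 = 12/5; a_2 = 159/80; a_3 = 207/220; a_4 = 2169/7040; a_5 = 27/352


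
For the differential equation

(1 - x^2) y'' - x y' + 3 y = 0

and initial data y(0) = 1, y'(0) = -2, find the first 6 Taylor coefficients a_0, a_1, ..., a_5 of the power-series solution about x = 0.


Ansatz: y(x) = sum_{n>=0} a_n x^n, so y'(x) = sum_{n>=1} n a_n x^(n-1) and y''(x) = sum_{n>=2} n(n-1) a_n x^(n-2).
Substitute into P(x) y'' + Q(x) y' + R(x) y = 0 with P(x) = 1 - x^2, Q(x) = -x, R(x) = 3, and match powers of x.
Initial conditions: a_0 = 1, a_1 = -2.
Setting the coefficient of each power of x to zero and solving order by order (substituting the coefficients already found):
  x^0: 2 a_2 + 3 a_0 = 0  ->  2 a_2 = -3 a_0 = -3  ->  a_2 = -3/2
  x^1: 6 a_3 + 2 a_1 = 0  ->  6 a_3 = -2 a_1 = 4  ->  a_3 = 2/3
  x^2: 12 a_4 - a_2 = 0  ->  12 a_4 = a_2 = -3/2  ->  a_4 = -1/8
  x^3: 20 a_5 - 6 a_3 = 0  ->  20 a_5 = 6 a_3 = 4  ->  a_5 = 1/5
Truncated series: y(x) = 1 - 2 x - (3/2) x^2 + (2/3) x^3 - (1/8) x^4 + (1/5) x^5 + O(x^6).

a_0 = 1; a_1 = -2; a_2 = -3/2; a_3 = 2/3; a_4 = -1/8; a_5 = 1/5


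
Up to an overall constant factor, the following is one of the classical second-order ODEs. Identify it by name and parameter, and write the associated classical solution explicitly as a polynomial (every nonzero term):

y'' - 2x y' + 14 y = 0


The equation is already in a standard form:  y'' - 2x y' + 14 y = 0.
This matches the Hermite equation y'' - 2x y' + 2n y = 0 with 2n = 14, so n = 7; the polynomial solution is H_7(x).
With y = sum_k a_k x^k, matching x^k gives (k+2)(k+1) a_{k+2} = 2(k - n) a_k = 2(k - 7) a_k. The right side vanishes at k = 7, so the series with the parity of 7 terminates at degree 7.
Standard normalization: leading coefficient of H_n is 2^n, so a_7 = 2^7 = 128. Work downward with a_k = (k+1)(k+2) a_{k+2} / (2(k - n)):
  a_5 = (6)(7)(128) / (2(5 - 7)) = 5376/(-4) = -1344
  a_3 = (4)(5)(-1344) / (2(3 - 7)) = -26880/(-8) = 3360
  a_1 = (2)(3)(3360) / (2(1 - 7)) = 20160/(-12) = -1680
Hence H_7(x) = 128 x^7 - 1344 x^5 + 3360 x^3 - 1680 x.

H_7(x); series = 128 x^7 - 1344 x^5 + 3360 x^3 - 1680 x


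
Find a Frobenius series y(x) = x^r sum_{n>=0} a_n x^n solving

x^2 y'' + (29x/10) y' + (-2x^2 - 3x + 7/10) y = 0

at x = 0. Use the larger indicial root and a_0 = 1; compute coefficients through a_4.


Write in Frobenius form y'' + (p(x)/x) y' + (q(x)/x^2) y = 0:
  p(x) = 29/10,  q(x) = -2x^2 - 3x + 7/10.
Indicial equation: r(r-1) + (29/10) r + (7/10) = 0 -> roots r_1 = -1/2, r_2 = -7/5.
Take r = r_1 = -1/2. Let y(x) = x^r sum_{n>=0} a_n x^n with a_0 = 1.
Substitute y = x^r sum a_n x^n and match x^{r+n}. The recurrence is
  D(n) a_n - 3 a_{n-1} - 2 a_{n-2} = 0,  where D(n) = (r+n)(r+n-1) + (29/10)(r+n) + (7/10).
  a_n = [3 a_{n-1} + 2 a_{n-2}] / D(n).
Since the indicial polynomial factors as (r - r_1)(r - r_2), D(n) = (r_1 + n - r_1)(r_1 + n - r_2) = n(n + 9/10).
Evaluating step by step (a_0 = 1):
  n = 1: D(1) = 1(1 + 9/10) = 19/10; numerator = 3(1) = 3; a_1 = (3)/(19/10) = 30/19
  n = 2: D(2) = 2(2 + 9/10) = 29/5; numerator = 3(30/19) + 2(1) = 128/19; a_2 = (128/19)/(29/5) = 640/551
  n = 3: D(3) = 3(3 + 9/10) = 117/10; numerator = 3(640/551) + 2(30/19) = 3660/551; a_3 = (3660/551)/(117/10) = 12200/21489
  n = 4: D(4) = 4(4 + 9/10) = 98/5; numerator = 3(12200/21489) + 2(640/551) = 28840/7163; a_4 = (28840/7163)/(98/5) = 10300/50141

r = -1/2; a_0 = 1; a_1 = 30/19; a_2 = 640/551; a_3 = 12200/21489; a_4 = 10300/50141


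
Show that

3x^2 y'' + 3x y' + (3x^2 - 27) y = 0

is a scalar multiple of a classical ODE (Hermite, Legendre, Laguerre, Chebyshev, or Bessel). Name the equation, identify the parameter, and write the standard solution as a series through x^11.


All three coefficients share the factor 3; dividing through by 3 gives  x^2 y'' + x y' + (x^2 - 9) y = 0.
This matches the Bessel equation x^2 y'' + x y' + (x^2 - nu^2) y = 0 with nu^2 = 9, so nu = 3; the solution bounded at x = 0 is J_3(x).
Frobenius at x = 0: indicial roots ±nu; for r = nu the recurrence k(k + 2nu) c_k = -c_{k-2} gives the standard series J_nu(x) = sum_{k>=0} (-1)^k / (k! (k+nu)!) (x/2)^(2k+nu). Evaluate the first 5 terms:
  k = 0: (-1)^0 / (0! * 3! * 2^3) x^3 = 1/(1*6*8) x^3 = (1/48) x^3
  k = 1: (-1)^1 / (1! * 4! * 2^5) x^5 = -1/(1*24*32) x^5 = (-1/768) x^5
  k = 2: (-1)^2 / (2! * 5! * 2^7) x^7 = 1/(2*120*128) x^7 = (1/30720) x^7
  k = 3: (-1)^3 / (3! * 6! * 2^9) x^9 = -1/(6*720*512) x^9 = (-1/2211840) x^9
  k = 4: (-1)^4 / (4! * 7! * 2^11) x^11 = 1/(24*5040*2048) x^11 = (1/247726080) x^11
Hence J_3(x) = x^11/247726080 - x^9/2211840 + x^7/30720 - x^5/768 + x^3/48 + ....

J_3(x); series = x^11/247726080 - x^9/2211840 + x^7/30720 - x^5/768 + x^3/48


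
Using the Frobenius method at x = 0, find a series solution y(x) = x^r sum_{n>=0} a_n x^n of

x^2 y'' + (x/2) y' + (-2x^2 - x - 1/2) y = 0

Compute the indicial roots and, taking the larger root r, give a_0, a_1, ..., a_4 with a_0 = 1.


Write in Frobenius form y'' + (p(x)/x) y' + (q(x)/x^2) y = 0:
  p(x) = 1/2,  q(x) = -2x^2 - x - 1/2.
Indicial equation: r(r-1) + (1/2) r + (-1/2) = 0 -> roots r_1 = 1, r_2 = -1/2.
Take r = r_1 = 1. Let y(x) = x^r sum_{n>=0} a_n x^n with a_0 = 1.
Substitute y = x^r sum a_n x^n and match x^{r+n}. The recurrence is
  D(n) a_n - 1 a_{n-1} - 2 a_{n-2} = 0,  where D(n) = (r+n)(r+n-1) + (1/2)(r+n) + (-1/2).
  a_n = [1 a_{n-1} + 2 a_{n-2}] / D(n).
Since the indicial polynomial factors as (r - r_1)(r - r_2), D(n) = (r_1 + n - r_1)(r_1 + n - r_2) = n(n + 3/2).
Evaluating step by step (a_0 = 1):
  n = 1: D(1) = 1(1 + 3/2) = 5/2; numerator = 1(1) = 1; a_1 = (1)/(5/2) = 2/5
  n = 2: D(2) = 2(2 + 3/2) = 7; numerator = 1(2/5) + 2(1) = 12/5; a_2 = (12/5)/(7) = 12/35
  n = 3: D(3) = 3(3 + 3/2) = 27/2; numerator = 1(12/35) + 2(2/5) = 8/7; a_3 = (8/7)/(27/2) = 16/189
  n = 4: D(4) = 4(4 + 3/2) = 22; numerator = 1(16/189) + 2(12/35) = 104/135; a_4 = (104/135)/(22) = 52/1485

r = 1; a_0 = 1; a_1 = 2/5; a_2 = 12/35; a_3 = 16/189; a_4 = 52/1485


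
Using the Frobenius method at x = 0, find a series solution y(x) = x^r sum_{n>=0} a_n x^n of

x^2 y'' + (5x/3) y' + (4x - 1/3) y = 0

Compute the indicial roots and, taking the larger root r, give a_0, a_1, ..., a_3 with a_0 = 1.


Write in Frobenius form y'' + (p(x)/x) y' + (q(x)/x^2) y = 0:
  p(x) = 5/3,  q(x) = 4x - 1/3.
Indicial equation: r(r-1) + (5/3) r + (-1/3) = 0 -> roots r_1 = 1/3, r_2 = -1.
Take r = r_1 = 1/3. Let y(x) = x^r sum_{n>=0} a_n x^n with a_0 = 1.
Substitute y = x^r sum a_n x^n and match x^{r+n}. The recurrence is
  D(n) a_n + 4 a_{n-1} = 0,  where D(n) = (r+n)(r+n-1) + (5/3)(r+n) + (-1/3).
  a_n = -4 / D(n) * a_{n-1}.
Since the indicial polynomial factors as (r - r_1)(r - r_2), D(n) = (r_1 + n - r_1)(r_1 + n - r_2) = n(n + 4/3).
Evaluating step by step (a_0 = 1):
  n = 1: D(1) = 1(1 + 4/3) = 7/3; numerator = -4(1) = -4; a_1 = (-4)/(7/3) = -12/7
  n = 2: D(2) = 2(2 + 4/3) = 20/3; numerator = -4(-12/7) = 48/7; a_2 = (48/7)/(20/3) = 36/35
  n = 3: D(3) = 3(3 + 4/3) = 13; numerator = -4(36/35) = -144/35; a_3 = (-144/35)/(13) = -144/455

r = 1/3; a_0 = 1; a_1 = -12/7; a_2 = 36/35; a_3 = -144/455


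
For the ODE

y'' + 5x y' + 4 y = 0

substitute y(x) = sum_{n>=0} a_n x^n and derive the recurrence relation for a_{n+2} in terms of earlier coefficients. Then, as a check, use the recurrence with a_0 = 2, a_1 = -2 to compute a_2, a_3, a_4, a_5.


Substitute y = sum_n a_n x^n.
y''(x) has coefficient (n+2)(n+1) a_{n+2} at x^n;
5 x y'(x) has coefficient 5 n a_n at x^n (shift);
4 y(x) has coefficient 4 a_n at x^n.
Matching x^n: (n+2)(n+1) a_{n+2} + (5n + 4) a_n = 0.
Thus a_{n+2} = (-5n - 4) / ((n+1)(n+2)) * a_n.

Check with a_0 = 2, a_1 = -2 (apply the recurrence for n = 0, 1, 2, 3): a_0 = 2, a_1 = -2, a_2 = -4, a_3 = 3, a_4 = 14/3, a_5 = -57/20.

a_(n+2) = (-5n - 4) / ((n+1)(n+2)) * a_n; check: a_0 = 2, a_1 = -2, a_2 = -4, a_3 = 3, a_4 = 14/3, a_5 = -57/20


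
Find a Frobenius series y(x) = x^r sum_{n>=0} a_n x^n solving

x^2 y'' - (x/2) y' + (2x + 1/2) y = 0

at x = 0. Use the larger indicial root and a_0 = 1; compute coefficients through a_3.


Write in Frobenius form y'' + (p(x)/x) y' + (q(x)/x^2) y = 0:
  p(x) = -1/2,  q(x) = 2x + 1/2.
Indicial equation: r(r-1) + (-1/2) r + (1/2) = 0 -> roots r_1 = 1, r_2 = 1/2.
Take r = r_1 = 1. Let y(x) = x^r sum_{n>=0} a_n x^n with a_0 = 1.
Substitute y = x^r sum a_n x^n and match x^{r+n}. The recurrence is
  D(n) a_n + 2 a_{n-1} = 0,  where D(n) = (r+n)(r+n-1) + (-1/2)(r+n) + (1/2).
  a_n = -2 / D(n) * a_{n-1}.
Since the indicial polynomial factors as (r - r_1)(r - r_2), D(n) = (r_1 + n - r_1)(r_1 + n - r_2) = n(n + 1/2).
Evaluating step by step (a_0 = 1):
  n = 1: D(1) = 1(1 + 1/2) = 3/2; numerator = -2(1) = -2; a_1 = (-2)/(3/2) = -4/3
  n = 2: D(2) = 2(2 + 1/2) = 5; numerator = -2(-4/3) = 8/3; a_2 = (8/3)/(5) = 8/15
  n = 3: D(3) = 3(3 + 1/2) = 21/2; numerator = -2(8/15) = -16/15; a_3 = (-16/15)/(21/2) = -32/315

r = 1; a_0 = 1; a_1 = -4/3; a_2 = 8/15; a_3 = -32/315


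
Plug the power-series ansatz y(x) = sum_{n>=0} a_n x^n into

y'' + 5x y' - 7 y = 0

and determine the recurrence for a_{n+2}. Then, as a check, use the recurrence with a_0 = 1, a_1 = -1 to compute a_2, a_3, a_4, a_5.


Substitute y = sum_n a_n x^n.
y''(x) has coefficient (n+2)(n+1) a_{n+2} at x^n;
5 x y'(x) has coefficient 5 n a_n at x^n (shift);
-7 y(x) has coefficient -7 a_n at x^n.
Matching x^n: (n+2)(n+1) a_{n+2} + (5n - 7) a_n = 0.
Thus a_{n+2} = (-5n + 7) / ((n+1)(n+2)) * a_n.

Check with a_0 = 1, a_1 = -1 (apply the recurrence for n = 0, 1, 2, 3): a_0 = 1, a_1 = -1, a_2 = 7/2, a_3 = -1/3, a_4 = -7/8, a_5 = 2/15.

a_(n+2) = (-5n + 7) / ((n+1)(n+2)) * a_n; check: a_0 = 1, a_1 = -1, a_2 = 7/2, a_3 = -1/3, a_4 = -7/8, a_5 = 2/15


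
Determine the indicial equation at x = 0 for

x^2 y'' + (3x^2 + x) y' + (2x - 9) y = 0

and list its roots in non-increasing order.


Divide by x^2 to reach normal form y'' + P_1(x) y' + P_2(x) y = 0 with P_1(x) = 3 + 1/x and P_2(x) = 2/x - 9/x^2.
x = 0 is a singular point because the y'-coefficient 3 + 1/x has a pole at x = 0 and the y-coefficient 2/x - 9/x^2 has a pole at x = 0.
It is a regular singular point because x P_1(x) = p(x) = 3x + 1 and x^2 P_2(x) = q(x) = 2x - 9 are polynomials, hence analytic at x = 0.
p(0) = 1,  q(0) = -9.
Indicial equation: r(r-1) + p(0) r + q(0) = 0, i.e. r^2 + (p(0) - 1) r + q(0) = 0, i.e. r^2 - 9 = 0.
Discriminant: (0)^2 - 4(-9) = 36, so r = (0 ± 6)/2.
Solving: r_1 = 3, r_2 = -3.

indicial: r^2 - 9 = 0; roots r_1 = 3, r_2 = -3


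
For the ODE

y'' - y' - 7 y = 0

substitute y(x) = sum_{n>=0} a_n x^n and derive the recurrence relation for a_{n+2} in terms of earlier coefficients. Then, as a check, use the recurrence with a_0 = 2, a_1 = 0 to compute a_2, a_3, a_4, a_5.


Substitute y = sum_n a_n x^n.
y''(x) has coefficient (n+2)(n+1) a_{n+2} at x^n;
-y'(x) has coefficient -(n+1) a_{n+1} at x^n;
-7 y(x) has coefficient -7 a_n at x^n.
Matching x^n: (n+2)(n+1) a_{n+2} - (n+1) a_{n+1} - 7 a_n = 0.
Thus a_{n+2} = [(n+1) a_{n+1} + 7 a_n] / ((n+1)(n+2)).

Check with a_0 = 2, a_1 = 0 (apply the recurrence for n = 0, 1, 2, 3): a_0 = 2, a_1 = 0, a_2 = 7, a_3 = 7/3, a_4 = 14/3, a_5 = 7/4.

a_(n+2) = [(n+1) a_(n+1) + 7 a_n] / ((n+1)(n+2)); check: a_0 = 2, a_1 = 0, a_2 = 7, a_3 = 7/3, a_4 = 14/3, a_5 = 7/4


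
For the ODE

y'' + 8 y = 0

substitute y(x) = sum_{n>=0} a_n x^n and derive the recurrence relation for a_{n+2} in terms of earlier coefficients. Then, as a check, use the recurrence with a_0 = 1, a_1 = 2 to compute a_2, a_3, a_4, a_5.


Substitute y = sum_n a_n x^n into y'' + (const) y = 0.
y''(x) = sum_{n>=0} (n+2)(n+1) a_{n+2} x^n.
The ODE becomes sum_n [(n+2)(n+1) a_{n+2} + 8 a_n] x^n = 0.
Setting each coefficient to zero gives the recurrence:
  (n+2)(n+1) a_{n+2} + 8 a_n = 0,
  a_{n+2} = -8 / ((n+1)(n+2)) a_n.

Check with a_0 = 1, a_1 = 2 (apply the recurrence for n = 0, 1, 2, 3): a_0 = 1, a_1 = 2, a_2 = -4, a_3 = -8/3, a_4 = 8/3, a_5 = 16/15.

a_{n+2} = -8/((n+1)(n+2)) * a_n; check: a_0 = 1, a_1 = 2, a_2 = -4, a_3 = -8/3, a_4 = 8/3, a_5 = 16/15


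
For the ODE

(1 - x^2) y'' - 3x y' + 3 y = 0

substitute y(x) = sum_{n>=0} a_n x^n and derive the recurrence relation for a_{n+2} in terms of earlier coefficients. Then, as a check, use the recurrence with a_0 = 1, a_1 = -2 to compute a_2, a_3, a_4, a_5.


Substitute y = sum_n a_n x^n.
(1 - 1 x^2) y'' contributes (n+2)(n+1) a_{n+2} - n(n-1) a_n at x^n.
-3 x y'(x) contributes -3 n a_n at x^n.
3 y(x) contributes 3 a_n at x^n.
Matching x^n: (n+2)(n+1) a_{n+2} + (-n(n-1) - 3 n + 3) a_n = 0.
Thus a_{n+2} = (n(n-1) + 3 n - 3) / ((n+1)(n+2)) * a_n.

Check with a_0 = 1, a_1 = -2 (apply the recurrence for n = 0, 1, 2, 3): a_0 = 1, a_1 = -2, a_2 = -3/2, a_3 = 0, a_4 = -5/8, a_5 = 0.

a_(n+2) = (n(n-1) + 3 n - 3) / ((n+1)(n+2)) * a_n; check: a_0 = 1, a_1 = -2, a_2 = -3/2, a_3 = 0, a_4 = -5/8, a_5 = 0


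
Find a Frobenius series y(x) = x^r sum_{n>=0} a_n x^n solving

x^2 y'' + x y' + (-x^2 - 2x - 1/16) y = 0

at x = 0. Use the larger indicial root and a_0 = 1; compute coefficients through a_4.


Write in Frobenius form y'' + (p(x)/x) y' + (q(x)/x^2) y = 0:
  p(x) = 1,  q(x) = -x^2 - 2x - 1/16.
Indicial equation: r(r-1) + (1) r + (-1/16) = 0 -> roots r_1 = 1/4, r_2 = -1/4.
Take r = r_1 = 1/4. Let y(x) = x^r sum_{n>=0} a_n x^n with a_0 = 1.
Substitute y = x^r sum a_n x^n and match x^{r+n}. The recurrence is
  D(n) a_n - 2 a_{n-1} - 1 a_{n-2} = 0,  where D(n) = (r+n)(r+n-1) + (1)(r+n) + (-1/16).
  a_n = [2 a_{n-1} + 1 a_{n-2}] / D(n).
Since the indicial polynomial factors as (r - r_1)(r - r_2), D(n) = (r_1 + n - r_1)(r_1 + n - r_2) = n(n + 1/2).
Evaluating step by step (a_0 = 1):
  n = 1: D(1) = 1(1 + 1/2) = 3/2; numerator = 2(1) = 2; a_1 = (2)/(3/2) = 4/3
  n = 2: D(2) = 2(2 + 1/2) = 5; numerator = 2(4/3) + 1(1) = 11/3; a_2 = (11/3)/(5) = 11/15
  n = 3: D(3) = 3(3 + 1/2) = 21/2; numerator = 2(11/15) + 1(4/3) = 14/5; a_3 = (14/5)/(21/2) = 4/15
  n = 4: D(4) = 4(4 + 1/2) = 18; numerator = 2(4/15) + 1(11/15) = 19/15; a_4 = (19/15)/(18) = 19/270

r = 1/4; a_0 = 1; a_1 = 4/3; a_2 = 11/15; a_3 = 4/15; a_4 = 19/270


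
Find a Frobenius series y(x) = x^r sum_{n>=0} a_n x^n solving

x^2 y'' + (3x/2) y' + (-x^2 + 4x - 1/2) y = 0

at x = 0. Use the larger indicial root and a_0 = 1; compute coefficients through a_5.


Write in Frobenius form y'' + (p(x)/x) y' + (q(x)/x^2) y = 0:
  p(x) = 3/2,  q(x) = -x^2 + 4x - 1/2.
Indicial equation: r(r-1) + (3/2) r + (-1/2) = 0 -> roots r_1 = 1/2, r_2 = -1.
Take r = r_1 = 1/2. Let y(x) = x^r sum_{n>=0} a_n x^n with a_0 = 1.
Substitute y = x^r sum a_n x^n and match x^{r+n}. The recurrence is
  D(n) a_n + 4 a_{n-1} - 1 a_{n-2} = 0,  where D(n) = (r+n)(r+n-1) + (3/2)(r+n) + (-1/2).
  a_n = [-4 a_{n-1} + 1 a_{n-2}] / D(n).
Since the indicial polynomial factors as (r - r_1)(r - r_2), D(n) = (r_1 + n - r_1)(r_1 + n - r_2) = n(n + 3/2).
Evaluating step by step (a_0 = 1):
  n = 1: D(1) = 1(1 + 3/2) = 5/2; numerator = -4(1) = -4; a_1 = (-4)/(5/2) = -8/5
  n = 2: D(2) = 2(2 + 3/2) = 7; numerator = -4(-8/5) + 1(1) = 37/5; a_2 = (37/5)/(7) = 37/35
  n = 3: D(3) = 3(3 + 3/2) = 27/2; numerator = -4(37/35) + 1(-8/5) = -204/35; a_3 = (-204/35)/(27/2) = -136/315
  n = 4: D(4) = 4(4 + 3/2) = 22; numerator = -4(-136/315) + 1(37/35) = 877/315; a_4 = (877/315)/(22) = 877/6930
  n = 5: D(5) = 5(5 + 3/2) = 65/2; numerator = -4(877/6930) + 1(-136/315) = -650/693; a_5 = (-650/693)/(65/2) = -20/693

r = 1/2; a_0 = 1; a_1 = -8/5; a_2 = 37/35; a_3 = -136/315; a_4 = 877/6930; a_5 = -20/693


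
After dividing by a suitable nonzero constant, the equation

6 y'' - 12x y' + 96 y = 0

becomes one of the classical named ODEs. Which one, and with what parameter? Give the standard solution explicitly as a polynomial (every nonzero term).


All three coefficients share the factor 6; dividing through by 6 gives  y'' - 2x y' + 16 y = 0.
This matches the Hermite equation y'' - 2x y' + 2n y = 0 with 2n = 16, so n = 8; the polynomial solution is H_8(x).
With y = sum_k a_k x^k, matching x^k gives (k+2)(k+1) a_{k+2} = 2(k - n) a_k = 2(k - 8) a_k. The right side vanishes at k = 8, so the series with the parity of 8 terminates at degree 8.
Standard normalization: leading coefficient of H_n is 2^n, so a_8 = 2^8 = 256. Work downward with a_k = (k+1)(k+2) a_{k+2} / (2(k - n)):
  a_6 = (7)(8)(256) / (2(6 - 8)) = 14336/(-4) = -3584
  a_4 = (5)(6)(-3584) / (2(4 - 8)) = -107520/(-8) = 13440
  a_2 = (3)(4)(13440) / (2(2 - 8)) = 161280/(-12) = -13440
  a_0 = (1)(2)(-13440) / (2(0 - 8)) = -26880/(-16) = 1680
Hence H_8(x) = 256 x^8 - 3584 x^6 + 13440 x^4 - 13440 x^2 + 1680.

H_8(x); series = 256 x^8 - 3584 x^6 + 13440 x^4 - 13440 x^2 + 1680


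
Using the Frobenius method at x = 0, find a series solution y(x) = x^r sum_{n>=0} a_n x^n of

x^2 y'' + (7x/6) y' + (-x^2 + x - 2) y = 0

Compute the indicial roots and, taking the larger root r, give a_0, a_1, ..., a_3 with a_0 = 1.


Write in Frobenius form y'' + (p(x)/x) y' + (q(x)/x^2) y = 0:
  p(x) = 7/6,  q(x) = -x^2 + x - 2.
Indicial equation: r(r-1) + (7/6) r + (-2) = 0 -> roots r_1 = 4/3, r_2 = -3/2.
Take r = r_1 = 4/3. Let y(x) = x^r sum_{n>=0} a_n x^n with a_0 = 1.
Substitute y = x^r sum a_n x^n and match x^{r+n}. The recurrence is
  D(n) a_n + 1 a_{n-1} - 1 a_{n-2} = 0,  where D(n) = (r+n)(r+n-1) + (7/6)(r+n) + (-2).
  a_n = [-1 a_{n-1} + 1 a_{n-2}] / D(n).
Since the indicial polynomial factors as (r - r_1)(r - r_2), D(n) = (r_1 + n - r_1)(r_1 + n - r_2) = n(n + 17/6).
Evaluating step by step (a_0 = 1):
  n = 1: D(1) = 1(1 + 17/6) = 23/6; numerator = -1(1) = -1; a_1 = (-1)/(23/6) = -6/23
  n = 2: D(2) = 2(2 + 17/6) = 29/3; numerator = -1(-6/23) + 1(1) = 29/23; a_2 = (29/23)/(29/3) = 3/23
  n = 3: D(3) = 3(3 + 17/6) = 35/2; numerator = -1(3/23) + 1(-6/23) = -9/23; a_3 = (-9/23)/(35/2) = -18/805

r = 4/3; a_0 = 1; a_1 = -6/23; a_2 = 3/23; a_3 = -18/805


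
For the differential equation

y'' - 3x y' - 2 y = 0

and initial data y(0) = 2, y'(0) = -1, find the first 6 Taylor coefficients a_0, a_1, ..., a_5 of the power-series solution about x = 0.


Ansatz: y(x) = sum_{n>=0} a_n x^n, so y'(x) = sum_{n>=1} n a_n x^(n-1) and y''(x) = sum_{n>=2} n(n-1) a_n x^(n-2).
Substitute into P(x) y'' + Q(x) y' + R(x) y = 0 with P(x) = 1, Q(x) = -3x, R(x) = -2, and match powers of x.
Initial conditions: a_0 = 2, a_1 = -1.
Setting the coefficient of each power of x to zero and solving order by order (substituting the coefficients already found):
  x^0: 2 a_2 - 2 a_0 = 0  ->  2 a_2 = 2 a_0 = 4  ->  a_2 = 2
  x^1: 6 a_3 - 5 a_1 = 0  ->  6 a_3 = 5 a_1 = -5  ->  a_3 = -5/6
  x^2: 12 a_4 - 8 a_2 = 0  ->  12 a_4 = 8 a_2 = 16  ->  a_4 = 4/3
  x^3: 20 a_5 - 11 a_3 = 0  ->  20 a_5 = 11 a_3 = -55/6  ->  a_5 = -11/24
Truncated series: y(x) = 2 - x + 2 x^2 - (5/6) x^3 + (4/3) x^4 - (11/24) x^5 + O(x^6).

a_0 = 2; a_1 = -1; a_2 = 2; a_3 = -5/6; a_4 = 4/3; a_5 = -11/24


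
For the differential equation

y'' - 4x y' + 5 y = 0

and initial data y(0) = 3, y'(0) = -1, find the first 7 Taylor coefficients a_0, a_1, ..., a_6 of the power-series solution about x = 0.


Ansatz: y(x) = sum_{n>=0} a_n x^n, so y'(x) = sum_{n>=1} n a_n x^(n-1) and y''(x) = sum_{n>=2} n(n-1) a_n x^(n-2).
Substitute into P(x) y'' + Q(x) y' + R(x) y = 0 with P(x) = 1, Q(x) = -4x, R(x) = 5, and match powers of x.
Initial conditions: a_0 = 3, a_1 = -1.
Setting the coefficient of each power of x to zero and solving order by order (substituting the coefficients already found):
  x^0: 2 a_2 + 5 a_0 = 0  ->  2 a_2 = -5 a_0 = -15  ->  a_2 = -15/2
  x^1: 6 a_3 + a_1 = 0  ->  6 a_3 = -a_1 = 1  ->  a_3 = 1/6
  x^2: 12 a_4 - 3 a_2 = 0  ->  12 a_4 = 3 a_2 = -45/2  ->  a_4 = -15/8
  x^3: 20 a_5 - 7 a_3 = 0  ->  20 a_5 = 7 a_3 = 7/6  ->  a_5 = 7/120
  x^4: 30 a_6 - 11 a_4 = 0  ->  30 a_6 = 11 a_4 = -165/8  ->  a_6 = -11/16
Truncated series: y(x) = 3 - x - (15/2) x^2 + (1/6) x^3 - (15/8) x^4 + (7/120) x^5 - (11/16) x^6 + O(x^7).

a_0 = 3; a_1 = -1; a_2 = -15/2; a_3 = 1/6; a_4 = -15/8; a_5 = 7/120; a_6 = -11/16


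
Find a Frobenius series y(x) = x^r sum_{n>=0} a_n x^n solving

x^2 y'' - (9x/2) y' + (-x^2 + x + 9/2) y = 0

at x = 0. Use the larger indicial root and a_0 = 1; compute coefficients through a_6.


Write in Frobenius form y'' + (p(x)/x) y' + (q(x)/x^2) y = 0:
  p(x) = -9/2,  q(x) = -x^2 + x + 9/2.
Indicial equation: r(r-1) + (-9/2) r + (9/2) = 0 -> roots r_1 = 9/2, r_2 = 1.
Take r = r_1 = 9/2. Let y(x) = x^r sum_{n>=0} a_n x^n with a_0 = 1.
Substitute y = x^r sum a_n x^n and match x^{r+n}. The recurrence is
  D(n) a_n + 1 a_{n-1} - 1 a_{n-2} = 0,  where D(n) = (r+n)(r+n-1) + (-9/2)(r+n) + (9/2).
  a_n = [-1 a_{n-1} + 1 a_{n-2}] / D(n).
Since the indicial polynomial factors as (r - r_1)(r - r_2), D(n) = (r_1 + n - r_1)(r_1 + n - r_2) = n(n + 7/2).
Evaluating step by step (a_0 = 1):
  n = 1: D(1) = 1(1 + 7/2) = 9/2; numerator = -1(1) = -1; a_1 = (-1)/(9/2) = -2/9
  n = 2: D(2) = 2(2 + 7/2) = 11; numerator = -1(-2/9) + 1(1) = 11/9; a_2 = (11/9)/(11) = 1/9
  n = 3: D(3) = 3(3 + 7/2) = 39/2; numerator = -1(1/9) + 1(-2/9) = -1/3; a_3 = (-1/3)/(39/2) = -2/117
  n = 4: D(4) = 4(4 + 7/2) = 30; numerator = -1(-2/117) + 1(1/9) = 5/39; a_4 = (5/39)/(30) = 1/234
  n = 5: D(5) = 5(5 + 7/2) = 85/2; numerator = -1(1/234) + 1(-2/117) = -5/234; a_5 = (-5/234)/(85/2) = -1/1989
  n = 6: D(6) = 6(6 + 7/2) = 57; numerator = -1(-1/1989) + 1(1/234) = 19/3978; a_6 = (19/3978)/(57) = 1/11934

r = 9/2; a_0 = 1; a_1 = -2/9; a_2 = 1/9; a_3 = -2/117; a_4 = 1/234; a_5 = -1/1989; a_6 = 1/11934


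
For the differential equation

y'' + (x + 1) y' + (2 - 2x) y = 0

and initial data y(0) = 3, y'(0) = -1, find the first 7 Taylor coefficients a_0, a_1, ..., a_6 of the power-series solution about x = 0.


Ansatz: y(x) = sum_{n>=0} a_n x^n, so y'(x) = sum_{n>=1} n a_n x^(n-1) and y''(x) = sum_{n>=2} n(n-1) a_n x^(n-2).
Substitute into P(x) y'' + Q(x) y' + R(x) y = 0 with P(x) = 1, Q(x) = x + 1, R(x) = 2 - 2x, and match powers of x.
Initial conditions: a_0 = 3, a_1 = -1.
Setting the coefficient of each power of x to zero and solving order by order (substituting the coefficients already found):
  x^0: 2 a_2 + a_1 + 2 a_0 = 0  ->  2 a_2 = -a_1 - 2 a_0 = -5  ->  a_2 = -5/2
  x^1: 6 a_3 + 2 a_2 + 3 a_1 - 2 a_0 = 0  ->  6 a_3 = -2 a_2 - 3 a_1 + 2 a_0 = 14  ->  a_3 = 7/3
  x^2: 12 a_4 + 3 a_3 + 4 a_2 - 2 a_1 = 0  ->  12 a_4 = -3 a_3 - 4 a_2 + 2 a_1 = 1  ->  a_4 = 1/12
  x^3: 20 a_5 + 4 a_4 + 5 a_3 - 2 a_2 = 0  ->  20 a_5 = -4 a_4 - 5 a_3 + 2 a_2 = -17  ->  a_5 = -17/20
  x^4: 30 a_6 + 5 a_5 + 6 a_4 - 2 a_3 = 0  ->  30 a_6 = -5 a_5 - 6 a_4 + 2 a_3 = 101/12  ->  a_6 = 101/360
Truncated series: y(x) = 3 - x - (5/2) x^2 + (7/3) x^3 + (1/12) x^4 - (17/20) x^5 + (101/360) x^6 + O(x^7).

a_0 = 3; a_1 = -1; a_2 = -5/2; a_3 = 7/3; a_4 = 1/12; a_5 = -17/20; a_6 = 101/360


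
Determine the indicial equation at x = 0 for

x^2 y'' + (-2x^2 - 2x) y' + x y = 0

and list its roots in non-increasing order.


Divide by x^2 to reach normal form y'' + P_1(x) y' + P_2(x) y = 0 with P_1(x) = -2 - 2/x and P_2(x) = 1/x.
x = 0 is a singular point because the y'-coefficient -2 - 2/x has a pole at x = 0 and the y-coefficient 1/x has a pole at x = 0.
It is a regular singular point because x P_1(x) = p(x) = -2x - 2 and x^2 P_2(x) = q(x) = x are polynomials, hence analytic at x = 0.
p(0) = -2,  q(0) = 0.
Indicial equation: r(r-1) + p(0) r + q(0) = 0, i.e. r^2 + (p(0) - 1) r + q(0) = 0, i.e. r^2 - 3 r = 0.
Discriminant: (-3)^2 - 4(0) = 9, so r = (3 ± 3)/2.
Solving: r_1 = 3, r_2 = 0.

indicial: r^2 - 3 r = 0; roots r_1 = 3, r_2 = 0


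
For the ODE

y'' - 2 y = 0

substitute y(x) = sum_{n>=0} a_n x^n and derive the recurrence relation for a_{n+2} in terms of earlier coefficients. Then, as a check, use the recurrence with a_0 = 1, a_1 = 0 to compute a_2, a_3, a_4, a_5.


Substitute y = sum_n a_n x^n into y'' + (const) y = 0.
y''(x) = sum_{n>=0} (n+2)(n+1) a_{n+2} x^n.
The ODE becomes sum_n [(n+2)(n+1) a_{n+2} - 2 a_n] x^n = 0.
Setting each coefficient to zero gives the recurrence:
  (n+2)(n+1) a_{n+2} - 2 a_n = 0,
  a_{n+2} = 2 / ((n+1)(n+2)) a_n.

Check with a_0 = 1, a_1 = 0 (apply the recurrence for n = 0, 1, 2, 3): a_0 = 1, a_1 = 0, a_2 = 1, a_3 = 0, a_4 = 1/6, a_5 = 0.

a_{n+2} = 2/((n+1)(n+2)) * a_n; check: a_0 = 1, a_1 = 0, a_2 = 1, a_3 = 0, a_4 = 1/6, a_5 = 0


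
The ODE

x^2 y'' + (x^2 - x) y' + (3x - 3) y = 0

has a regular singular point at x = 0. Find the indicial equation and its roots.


Divide by x^2 to reach normal form y'' + P_1(x) y' + P_2(x) y = 0 with P_1(x) = 1 - 1/x and P_2(x) = 3/x - 3/x^2.
x = 0 is a singular point because the y'-coefficient 1 - 1/x has a pole at x = 0 and the y-coefficient 3/x - 3/x^2 has a pole at x = 0.
It is a regular singular point because x P_1(x) = p(x) = x - 1 and x^2 P_2(x) = q(x) = 3x - 3 are polynomials, hence analytic at x = 0.
p(0) = -1,  q(0) = -3.
Indicial equation: r(r-1) + p(0) r + q(0) = 0, i.e. r^2 + (p(0) - 1) r + q(0) = 0, i.e. r^2 - 2 r - 3 = 0.
Discriminant: (-2)^2 - 4(-3) = 16, so r = (2 ± 4)/2.
Solving: r_1 = 3, r_2 = -1.

indicial: r^2 - 2 r - 3 = 0; roots r_1 = 3, r_2 = -1


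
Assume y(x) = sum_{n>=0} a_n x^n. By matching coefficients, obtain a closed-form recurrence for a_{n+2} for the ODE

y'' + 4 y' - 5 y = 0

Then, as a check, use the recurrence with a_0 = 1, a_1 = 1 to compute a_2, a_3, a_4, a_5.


Substitute y = sum_n a_n x^n.
y''(x) has coefficient (n+2)(n+1) a_{n+2} at x^n;
4 y'(x) has coefficient 4 (n+1) a_{n+1} at x^n;
-5 y(x) has coefficient -5 a_n at x^n.
Matching x^n: (n+2)(n+1) a_{n+2} + 4 (n+1) a_{n+1} - 5 a_n = 0.
Thus a_{n+2} = [-4 (n+1) a_{n+1} + 5 a_n] / ((n+1)(n+2)).

Check with a_0 = 1, a_1 = 1 (apply the recurrence for n = 0, 1, 2, 3): a_0 = 1, a_1 = 1, a_2 = 1/2, a_3 = 1/6, a_4 = 1/24, a_5 = 1/120.

a_(n+2) = [-4 (n+1) a_(n+1) + 5 a_n] / ((n+1)(n+2)); check: a_0 = 1, a_1 = 1, a_2 = 1/2, a_3 = 1/6, a_4 = 1/24, a_5 = 1/120


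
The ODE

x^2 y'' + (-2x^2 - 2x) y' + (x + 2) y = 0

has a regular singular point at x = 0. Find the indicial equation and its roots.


Divide by x^2 to reach normal form y'' + P_1(x) y' + P_2(x) y = 0 with P_1(x) = -2 - 2/x and P_2(x) = 1/x + 2/x^2.
x = 0 is a singular point because the y'-coefficient -2 - 2/x has a pole at x = 0 and the y-coefficient 1/x + 2/x^2 has a pole at x = 0.
It is a regular singular point because x P_1(x) = p(x) = -2x - 2 and x^2 P_2(x) = q(x) = x + 2 are polynomials, hence analytic at x = 0.
p(0) = -2,  q(0) = 2.
Indicial equation: r(r-1) + p(0) r + q(0) = 0, i.e. r^2 + (p(0) - 1) r + q(0) = 0, i.e. r^2 - 3 r + 2 = 0.
Discriminant: (-3)^2 - 4(2) = 1, so r = (3 ± 1)/2.
Solving: r_1 = 2, r_2 = 1.

indicial: r^2 - 3 r + 2 = 0; roots r_1 = 2, r_2 = 1


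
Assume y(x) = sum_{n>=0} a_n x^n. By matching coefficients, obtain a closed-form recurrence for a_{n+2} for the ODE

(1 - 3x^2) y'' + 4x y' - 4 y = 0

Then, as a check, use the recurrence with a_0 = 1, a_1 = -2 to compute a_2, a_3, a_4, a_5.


Substitute y = sum_n a_n x^n.
(1 - 3 x^2) y'' contributes (n+2)(n+1) a_{n+2} - 3 n(n-1) a_n at x^n.
4 x y'(x) contributes 4 n a_n at x^n.
-4 y(x) contributes -4 a_n at x^n.
Matching x^n: (n+2)(n+1) a_{n+2} + (-3 n(n-1) + 4 n - 4) a_n = 0.
Thus a_{n+2} = (3 n(n-1) - 4 n + 4) / ((n+1)(n+2)) * a_n.

Check with a_0 = 1, a_1 = -2 (apply the recurrence for n = 0, 1, 2, 3): a_0 = 1, a_1 = -2, a_2 = 2, a_3 = 0, a_4 = 1/3, a_5 = 0.

a_(n+2) = (3 n(n-1) - 4 n + 4) / ((n+1)(n+2)) * a_n; check: a_0 = 1, a_1 = -2, a_2 = 2, a_3 = 0, a_4 = 1/3, a_5 = 0


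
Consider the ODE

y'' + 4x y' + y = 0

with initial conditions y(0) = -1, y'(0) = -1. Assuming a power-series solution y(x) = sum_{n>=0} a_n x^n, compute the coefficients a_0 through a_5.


Ansatz: y(x) = sum_{n>=0} a_n x^n, so y'(x) = sum_{n>=1} n a_n x^(n-1) and y''(x) = sum_{n>=2} n(n-1) a_n x^(n-2).
Substitute into P(x) y'' + Q(x) y' + R(x) y = 0 with P(x) = 1, Q(x) = 4x, R(x) = 1, and match powers of x.
Initial conditions: a_0 = -1, a_1 = -1.
Setting the coefficient of each power of x to zero and solving order by order (substituting the coefficients already found):
  x^0: 2 a_2 + a_0 = 0  ->  2 a_2 = -a_0 = 1  ->  a_2 = 1/2
  x^1: 6 a_3 + 5 a_1 = 0  ->  6 a_3 = -5 a_1 = 5  ->  a_3 = 5/6
  x^2: 12 a_4 + 9 a_2 = 0  ->  12 a_4 = -9 a_2 = -9/2  ->  a_4 = -3/8
  x^3: 20 a_5 + 13 a_3 = 0  ->  20 a_5 = -13 a_3 = -65/6  ->  a_5 = -13/24
Truncated series: y(x) = -1 - x + (1/2) x^2 + (5/6) x^3 - (3/8) x^4 - (13/24) x^5 + O(x^6).

a_0 = -1; a_1 = -1; a_2 = 1/2; a_3 = 5/6; a_4 = -3/8; a_5 = -13/24


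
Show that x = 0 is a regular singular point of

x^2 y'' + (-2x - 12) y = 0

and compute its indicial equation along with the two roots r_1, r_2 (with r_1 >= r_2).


Divide by x^2 to reach normal form y'' + P_1(x) y' + P_2(x) y = 0 with P_1(x) = 0 and P_2(x) = -2/x - 12/x^2.
x = 0 is a singular point because the y-coefficient -2/x - 12/x^2 has a pole at x = 0.
It is a regular singular point because x P_1(x) = p(x) = 0 and x^2 P_2(x) = q(x) = -2x - 12 are polynomials, hence analytic at x = 0.
p(0) = 0,  q(0) = -12.
Indicial equation: r(r-1) + p(0) r + q(0) = 0, i.e. r^2 + (p(0) - 1) r + q(0) = 0, i.e. r^2 - 1 r - 12 = 0.
Discriminant: (-1)^2 - 4(-12) = 49, so r = (1 ± 7)/2.
Solving: r_1 = 4, r_2 = -3.

indicial: r^2 - 1 r - 12 = 0; roots r_1 = 4, r_2 = -3


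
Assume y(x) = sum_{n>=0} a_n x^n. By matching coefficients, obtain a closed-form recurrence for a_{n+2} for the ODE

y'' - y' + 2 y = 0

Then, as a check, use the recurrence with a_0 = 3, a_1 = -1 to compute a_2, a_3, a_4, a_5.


Substitute y = sum_n a_n x^n.
y''(x) has coefficient (n+2)(n+1) a_{n+2} at x^n;
-y'(x) has coefficient -(n+1) a_{n+1} at x^n;
2 y(x) has coefficient 2 a_n at x^n.
Matching x^n: (n+2)(n+1) a_{n+2} - (n+1) a_{n+1} + 2 a_n = 0.
Thus a_{n+2} = [(n+1) a_{n+1} - 2 a_n] / ((n+1)(n+2)).

Check with a_0 = 3, a_1 = -1 (apply the recurrence for n = 0, 1, 2, 3): a_0 = 3, a_1 = -1, a_2 = -7/2, a_3 = -5/6, a_4 = 3/8, a_5 = 19/120.

a_(n+2) = [(n+1) a_(n+1) - 2 a_n] / ((n+1)(n+2)); check: a_0 = 3, a_1 = -1, a_2 = -7/2, a_3 = -5/6, a_4 = 3/8, a_5 = 19/120


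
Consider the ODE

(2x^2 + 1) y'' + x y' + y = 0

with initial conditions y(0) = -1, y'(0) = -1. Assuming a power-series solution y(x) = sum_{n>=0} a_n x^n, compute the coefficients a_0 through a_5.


Ansatz: y(x) = sum_{n>=0} a_n x^n, so y'(x) = sum_{n>=1} n a_n x^(n-1) and y''(x) = sum_{n>=2} n(n-1) a_n x^(n-2).
Substitute into P(x) y'' + Q(x) y' + R(x) y = 0 with P(x) = 2x^2 + 1, Q(x) = x, R(x) = 1, and match powers of x.
Initial conditions: a_0 = -1, a_1 = -1.
Setting the coefficient of each power of x to zero and solving order by order (substituting the coefficients already found):
  x^0: 2 a_2 + a_0 = 0  ->  2 a_2 = -a_0 = 1  ->  a_2 = 1/2
  x^1: 6 a_3 + 2 a_1 = 0  ->  6 a_3 = -2 a_1 = 2  ->  a_3 = 1/3
  x^2: 12 a_4 + 7 a_2 = 0  ->  12 a_4 = -7 a_2 = -7/2  ->  a_4 = -7/24
  x^3: 20 a_5 + 16 a_3 = 0  ->  20 a_5 = -16 a_3 = -16/3  ->  a_5 = -4/15
Truncated series: y(x) = -1 - x + (1/2) x^2 + (1/3) x^3 - (7/24) x^4 - (4/15) x^5 + O(x^6).

a_0 = -1; a_1 = -1; a_2 = 1/2; a_3 = 1/3; a_4 = -7/24; a_5 = -4/15


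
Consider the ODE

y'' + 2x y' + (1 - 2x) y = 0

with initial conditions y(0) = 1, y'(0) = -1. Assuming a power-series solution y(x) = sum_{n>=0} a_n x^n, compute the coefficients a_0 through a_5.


Ansatz: y(x) = sum_{n>=0} a_n x^n, so y'(x) = sum_{n>=1} n a_n x^(n-1) and y''(x) = sum_{n>=2} n(n-1) a_n x^(n-2).
Substitute into P(x) y'' + Q(x) y' + R(x) y = 0 with P(x) = 1, Q(x) = 2x, R(x) = 1 - 2x, and match powers of x.
Initial conditions: a_0 = 1, a_1 = -1.
Setting the coefficient of each power of x to zero and solving order by order (substituting the coefficients already found):
  x^0: 2 a_2 + a_0 = 0  ->  2 a_2 = -a_0 = -1  ->  a_2 = -1/2
  x^1: 6 a_3 + 3 a_1 - 2 a_0 = 0  ->  6 a_3 = -3 a_1 + 2 a_0 = 5  ->  a_3 = 5/6
  x^2: 12 a_4 + 5 a_2 - 2 a_1 = 0  ->  12 a_4 = -5 a_2 + 2 a_1 = 1/2  ->  a_4 = 1/24
  x^3: 20 a_5 + 7 a_3 - 2 a_2 = 0  ->  20 a_5 = -7 a_3 + 2 a_2 = -41/6  ->  a_5 = -41/120
Truncated series: y(x) = 1 - x - (1/2) x^2 + (5/6) x^3 + (1/24) x^4 - (41/120) x^5 + O(x^6).

a_0 = 1; a_1 = -1; a_2 = -1/2; a_3 = 5/6; a_4 = 1/24; a_5 = -41/120


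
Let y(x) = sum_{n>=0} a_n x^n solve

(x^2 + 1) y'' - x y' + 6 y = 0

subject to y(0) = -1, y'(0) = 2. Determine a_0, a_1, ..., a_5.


Ansatz: y(x) = sum_{n>=0} a_n x^n, so y'(x) = sum_{n>=1} n a_n x^(n-1) and y''(x) = sum_{n>=2} n(n-1) a_n x^(n-2).
Substitute into P(x) y'' + Q(x) y' + R(x) y = 0 with P(x) = x^2 + 1, Q(x) = -x, R(x) = 6, and match powers of x.
Initial conditions: a_0 = -1, a_1 = 2.
Setting the coefficient of each power of x to zero and solving order by order (substituting the coefficients already found):
  x^0: 2 a_2 + 6 a_0 = 0  ->  2 a_2 = -6 a_0 = 6  ->  a_2 = 3
  x^1: 6 a_3 + 5 a_1 = 0  ->  6 a_3 = -5 a_1 = -10  ->  a_3 = -5/3
  x^2: 12 a_4 + 6 a_2 = 0  ->  12 a_4 = -6 a_2 = -18  ->  a_4 = -3/2
  x^3: 20 a_5 + 9 a_3 = 0  ->  20 a_5 = -9 a_3 = 15  ->  a_5 = 3/4
Truncated series: y(x) = -1 + 2 x + 3 x^2 - (5/3) x^3 - (3/2) x^4 + (3/4) x^5 + O(x^6).

a_0 = -1; a_1 = 2; a_2 = 3; a_3 = -5/3; a_4 = -3/2; a_5 = 3/4
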